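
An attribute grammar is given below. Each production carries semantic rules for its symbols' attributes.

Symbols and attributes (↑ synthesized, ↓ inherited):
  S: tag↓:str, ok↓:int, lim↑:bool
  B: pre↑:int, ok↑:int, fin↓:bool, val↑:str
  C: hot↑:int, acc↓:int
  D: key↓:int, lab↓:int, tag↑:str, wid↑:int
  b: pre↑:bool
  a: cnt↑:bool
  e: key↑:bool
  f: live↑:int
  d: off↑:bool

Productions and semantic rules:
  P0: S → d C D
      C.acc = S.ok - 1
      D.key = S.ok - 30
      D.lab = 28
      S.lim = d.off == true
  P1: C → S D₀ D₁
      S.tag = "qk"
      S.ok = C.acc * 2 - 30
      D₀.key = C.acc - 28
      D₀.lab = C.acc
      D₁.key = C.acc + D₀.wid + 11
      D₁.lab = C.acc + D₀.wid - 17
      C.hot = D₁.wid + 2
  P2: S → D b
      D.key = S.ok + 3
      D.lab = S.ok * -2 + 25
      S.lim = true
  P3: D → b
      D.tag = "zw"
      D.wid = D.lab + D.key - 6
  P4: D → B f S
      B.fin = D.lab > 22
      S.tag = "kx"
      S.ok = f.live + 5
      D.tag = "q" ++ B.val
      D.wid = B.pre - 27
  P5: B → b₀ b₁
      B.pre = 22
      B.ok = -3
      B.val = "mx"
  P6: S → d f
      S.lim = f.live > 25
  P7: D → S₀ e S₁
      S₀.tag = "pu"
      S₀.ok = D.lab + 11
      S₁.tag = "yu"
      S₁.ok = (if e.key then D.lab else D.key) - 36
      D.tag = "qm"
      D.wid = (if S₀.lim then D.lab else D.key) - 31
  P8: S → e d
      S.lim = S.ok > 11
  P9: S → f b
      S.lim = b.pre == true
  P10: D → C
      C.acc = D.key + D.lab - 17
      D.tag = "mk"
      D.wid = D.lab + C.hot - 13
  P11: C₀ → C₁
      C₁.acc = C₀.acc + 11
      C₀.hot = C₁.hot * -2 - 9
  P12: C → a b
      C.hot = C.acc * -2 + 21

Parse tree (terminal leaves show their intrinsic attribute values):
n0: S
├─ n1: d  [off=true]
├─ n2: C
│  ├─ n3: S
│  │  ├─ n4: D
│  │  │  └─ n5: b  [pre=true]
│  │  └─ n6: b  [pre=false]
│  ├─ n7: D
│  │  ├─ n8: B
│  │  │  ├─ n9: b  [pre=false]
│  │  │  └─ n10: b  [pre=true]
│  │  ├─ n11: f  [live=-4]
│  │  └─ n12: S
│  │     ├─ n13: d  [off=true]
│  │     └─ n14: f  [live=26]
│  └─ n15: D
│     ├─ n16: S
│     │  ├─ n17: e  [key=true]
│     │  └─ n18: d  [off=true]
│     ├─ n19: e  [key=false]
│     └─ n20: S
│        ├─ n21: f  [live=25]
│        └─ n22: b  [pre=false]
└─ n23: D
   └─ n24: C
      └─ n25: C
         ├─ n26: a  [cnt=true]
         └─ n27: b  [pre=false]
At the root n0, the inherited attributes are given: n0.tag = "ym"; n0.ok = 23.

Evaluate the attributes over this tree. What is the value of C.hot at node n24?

9

1. n0.tag = "ym"  [given at root]
2. n0.ok = 23  [given at root]
3. n1.off = true  [terminal]
4. n2.acc = 22  [S.ok - 1]
5. n3.tag = "qk"  ["qk"]
6. n3.ok = 14  [C.acc * 2 - 30]
7. n4.key = 17  [S.ok + 3]
8. n4.lab = -3  [S.ok * -2 + 25]
9. n5.pre = true  [terminal]
10. n4.tag = "zw"  ["zw"]
11. n4.wid = 8  [D.lab + D.key - 6]
12. n6.pre = false  [terminal]
13. n3.lim = true  [true]
14. n7.key = -6  [C.acc - 28]
15. n7.lab = 22  [C.acc]
16. n8.fin = false  [D.lab > 22]
17. n9.pre = false  [terminal]
18. n10.pre = true  [terminal]
19. n8.pre = 22  [22]
20. n8.ok = -3  [-3]
21. n8.val = "mx"  ["mx"]
22. n11.live = -4  [terminal]
23. n12.tag = "kx"  ["kx"]
24. n12.ok = 1  [f.live + 5]
25. n13.off = true  [terminal]
26. n14.live = 26  [terminal]
27. n12.lim = true  [f.live > 25]
28. n7.tag = "qmx"  ["q" ++ B.val]
29. n7.wid = -5  [B.pre - 27]
30. n15.key = 28  [C.acc + D₀.wid + 11]
31. n15.lab = 0  [C.acc + D₀.wid - 17]
32. n16.tag = "pu"  ["pu"]
33. n16.ok = 11  [D.lab + 11]
34. n17.key = true  [terminal]
35. n18.off = true  [terminal]
36. n16.lim = false  [S.ok > 11]
37. n19.key = false  [terminal]
38. n20.tag = "yu"  ["yu"]
39. n20.ok = -8  [(if e.key then D.lab else D.key) - 36]
40. n21.live = 25  [terminal]
41. n22.pre = false  [terminal]
42. n20.lim = false  [b.pre == true]
43. n15.tag = "qm"  ["qm"]
44. n15.wid = -3  [(if S₀.lim then D.lab else D.key) - 31]
45. n2.hot = -1  [D₁.wid + 2]
46. n23.key = -7  [S.ok - 30]
47. n23.lab = 28  [28]
48. n24.acc = 4  [D.key + D.lab - 17]
49. n25.acc = 15  [C₀.acc + 11]
50. n26.cnt = true  [terminal]
51. n27.pre = false  [terminal]
52. n25.hot = -9  [C.acc * -2 + 21]
53. n24.hot = 9  [C₁.hot * -2 - 9]
54. n23.tag = "mk"  ["mk"]
55. n23.wid = 24  [D.lab + C.hot - 13]
56. n0.lim = true  [d.off == true]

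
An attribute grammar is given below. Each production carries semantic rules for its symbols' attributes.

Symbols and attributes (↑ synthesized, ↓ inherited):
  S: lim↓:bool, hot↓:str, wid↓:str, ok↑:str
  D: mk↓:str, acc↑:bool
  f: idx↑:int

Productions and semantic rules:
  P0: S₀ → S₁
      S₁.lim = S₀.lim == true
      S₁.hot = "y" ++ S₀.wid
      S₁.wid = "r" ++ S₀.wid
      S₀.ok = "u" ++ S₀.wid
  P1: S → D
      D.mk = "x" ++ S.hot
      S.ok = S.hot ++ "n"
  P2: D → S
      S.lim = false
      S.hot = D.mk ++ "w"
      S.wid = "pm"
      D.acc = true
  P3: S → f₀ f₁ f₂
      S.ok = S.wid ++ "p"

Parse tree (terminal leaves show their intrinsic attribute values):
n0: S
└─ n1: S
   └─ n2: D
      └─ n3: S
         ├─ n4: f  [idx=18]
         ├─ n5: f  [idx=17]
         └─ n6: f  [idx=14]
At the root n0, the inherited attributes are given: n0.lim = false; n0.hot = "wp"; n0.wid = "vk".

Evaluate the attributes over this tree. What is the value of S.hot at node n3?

1. n0.lim = false  [given at root]
2. n0.hot = "wp"  [given at root]
3. n0.wid = "vk"  [given at root]
4. n1.lim = false  [S₀.lim == true]
5. n1.hot = "yvk"  ["y" ++ S₀.wid]
6. n1.wid = "rvk"  ["r" ++ S₀.wid]
7. n2.mk = "xyvk"  ["x" ++ S.hot]
8. n3.lim = false  [false]
9. n3.hot = "xyvkw"  [D.mk ++ "w"]
10. n3.wid = "pm"  ["pm"]
11. n4.idx = 18  [terminal]
12. n5.idx = 17  [terminal]
13. n6.idx = 14  [terminal]
14. n3.ok = "pmp"  [S.wid ++ "p"]
15. n2.acc = true  [true]
16. n1.ok = "yvkn"  [S.hot ++ "n"]
17. n0.ok = "uvk"  ["u" ++ S₀.wid]

"xyvkw"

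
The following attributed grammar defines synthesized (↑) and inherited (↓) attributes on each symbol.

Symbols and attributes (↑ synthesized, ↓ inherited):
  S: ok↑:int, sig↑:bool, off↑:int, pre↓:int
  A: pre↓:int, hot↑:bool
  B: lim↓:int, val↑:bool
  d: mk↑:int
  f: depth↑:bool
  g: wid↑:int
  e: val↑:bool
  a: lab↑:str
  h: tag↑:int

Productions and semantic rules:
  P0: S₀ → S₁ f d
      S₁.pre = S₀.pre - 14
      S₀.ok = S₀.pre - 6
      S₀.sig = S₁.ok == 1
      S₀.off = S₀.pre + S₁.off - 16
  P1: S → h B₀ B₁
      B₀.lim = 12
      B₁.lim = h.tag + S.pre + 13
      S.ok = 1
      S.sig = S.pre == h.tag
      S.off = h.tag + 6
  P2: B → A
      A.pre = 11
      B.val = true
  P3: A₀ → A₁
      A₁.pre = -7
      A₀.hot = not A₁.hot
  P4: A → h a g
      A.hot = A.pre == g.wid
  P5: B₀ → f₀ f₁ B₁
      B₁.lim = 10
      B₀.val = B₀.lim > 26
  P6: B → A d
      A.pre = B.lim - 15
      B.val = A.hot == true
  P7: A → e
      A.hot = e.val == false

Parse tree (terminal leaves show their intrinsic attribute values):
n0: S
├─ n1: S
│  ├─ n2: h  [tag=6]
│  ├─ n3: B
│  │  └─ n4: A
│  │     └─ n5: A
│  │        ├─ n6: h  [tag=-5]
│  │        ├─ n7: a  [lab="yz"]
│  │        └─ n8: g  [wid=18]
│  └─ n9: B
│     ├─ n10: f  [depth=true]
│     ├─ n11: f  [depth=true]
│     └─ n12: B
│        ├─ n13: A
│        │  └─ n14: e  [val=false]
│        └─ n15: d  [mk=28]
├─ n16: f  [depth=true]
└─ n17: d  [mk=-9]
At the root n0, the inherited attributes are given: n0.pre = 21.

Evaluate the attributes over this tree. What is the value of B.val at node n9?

1. n0.pre = 21  [given at root]
2. n1.pre = 7  [S₀.pre - 14]
3. n2.tag = 6  [terminal]
4. n3.lim = 12  [12]
5. n4.pre = 11  [11]
6. n5.pre = -7  [-7]
7. n6.tag = -5  [terminal]
8. n7.lab = "yz"  [terminal]
9. n8.wid = 18  [terminal]
10. n5.hot = false  [A.pre == g.wid]
11. n4.hot = true  [not A₁.hot]
12. n3.val = true  [true]
13. n9.lim = 26  [h.tag + S.pre + 13]
14. n10.depth = true  [terminal]
15. n11.depth = true  [terminal]
16. n12.lim = 10  [10]
17. n13.pre = -5  [B.lim - 15]
18. n14.val = false  [terminal]
19. n13.hot = true  [e.val == false]
20. n15.mk = 28  [terminal]
21. n12.val = true  [A.hot == true]
22. n9.val = false  [B₀.lim > 26]
23. n1.ok = 1  [1]
24. n1.sig = false  [S.pre == h.tag]
25. n1.off = 12  [h.tag + 6]
26. n16.depth = true  [terminal]
27. n17.mk = -9  [terminal]
28. n0.ok = 15  [S₀.pre - 6]
29. n0.sig = true  [S₁.ok == 1]
30. n0.off = 17  [S₀.pre + S₁.off - 16]

false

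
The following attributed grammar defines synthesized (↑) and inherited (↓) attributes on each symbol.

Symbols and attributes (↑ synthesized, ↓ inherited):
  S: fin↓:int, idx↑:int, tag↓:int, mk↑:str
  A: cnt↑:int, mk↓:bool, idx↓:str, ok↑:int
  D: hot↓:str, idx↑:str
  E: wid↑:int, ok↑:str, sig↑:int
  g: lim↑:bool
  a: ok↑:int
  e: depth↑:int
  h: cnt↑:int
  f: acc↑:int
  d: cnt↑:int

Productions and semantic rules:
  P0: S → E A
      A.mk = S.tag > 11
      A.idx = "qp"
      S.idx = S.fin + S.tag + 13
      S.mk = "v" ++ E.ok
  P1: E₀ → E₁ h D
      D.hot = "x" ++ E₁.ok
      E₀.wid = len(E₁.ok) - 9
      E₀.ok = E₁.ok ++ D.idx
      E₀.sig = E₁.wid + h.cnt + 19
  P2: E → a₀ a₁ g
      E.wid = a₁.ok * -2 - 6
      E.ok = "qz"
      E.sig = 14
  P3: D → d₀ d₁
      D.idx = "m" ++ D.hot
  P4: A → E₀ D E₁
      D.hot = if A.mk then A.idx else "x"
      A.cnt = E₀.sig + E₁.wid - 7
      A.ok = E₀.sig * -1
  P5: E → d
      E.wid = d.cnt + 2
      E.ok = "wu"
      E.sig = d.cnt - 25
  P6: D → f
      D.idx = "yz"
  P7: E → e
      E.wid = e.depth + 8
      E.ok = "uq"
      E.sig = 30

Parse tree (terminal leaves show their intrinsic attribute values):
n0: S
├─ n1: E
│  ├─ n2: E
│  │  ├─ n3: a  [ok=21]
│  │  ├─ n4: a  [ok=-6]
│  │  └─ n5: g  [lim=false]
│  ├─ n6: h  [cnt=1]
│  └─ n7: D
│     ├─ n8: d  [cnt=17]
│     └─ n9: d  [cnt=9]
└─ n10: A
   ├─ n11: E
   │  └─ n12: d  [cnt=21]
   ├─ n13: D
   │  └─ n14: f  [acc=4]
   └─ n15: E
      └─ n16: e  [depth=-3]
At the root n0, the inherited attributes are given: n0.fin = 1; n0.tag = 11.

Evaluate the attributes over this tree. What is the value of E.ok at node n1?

"qzmxqz"

1. n0.fin = 1  [given at root]
2. n0.tag = 11  [given at root]
3. n3.ok = 21  [terminal]
4. n4.ok = -6  [terminal]
5. n5.lim = false  [terminal]
6. n2.wid = 6  [a₁.ok * -2 - 6]
7. n2.ok = "qz"  ["qz"]
8. n2.sig = 14  [14]
9. n6.cnt = 1  [terminal]
10. n7.hot = "xqz"  ["x" ++ E₁.ok]
11. n8.cnt = 17  [terminal]
12. n9.cnt = 9  [terminal]
13. n7.idx = "mxqz"  ["m" ++ D.hot]
14. n1.wid = -7  [len(E₁.ok) - 9]
15. n1.ok = "qzmxqz"  [E₁.ok ++ D.idx]
16. n1.sig = 26  [E₁.wid + h.cnt + 19]
17. n10.mk = false  [S.tag > 11]
18. n10.idx = "qp"  ["qp"]
19. n12.cnt = 21  [terminal]
20. n11.wid = 23  [d.cnt + 2]
21. n11.ok = "wu"  ["wu"]
22. n11.sig = -4  [d.cnt - 25]
23. n13.hot = "x"  [if A.mk then A.idx else "x"]
24. n14.acc = 4  [terminal]
25. n13.idx = "yz"  ["yz"]
26. n16.depth = -3  [terminal]
27. n15.wid = 5  [e.depth + 8]
28. n15.ok = "uq"  ["uq"]
29. n15.sig = 30  [30]
30. n10.cnt = -6  [E₀.sig + E₁.wid - 7]
31. n10.ok = 4  [E₀.sig * -1]
32. n0.idx = 25  [S.fin + S.tag + 13]
33. n0.mk = "vqzmxqz"  ["v" ++ E.ok]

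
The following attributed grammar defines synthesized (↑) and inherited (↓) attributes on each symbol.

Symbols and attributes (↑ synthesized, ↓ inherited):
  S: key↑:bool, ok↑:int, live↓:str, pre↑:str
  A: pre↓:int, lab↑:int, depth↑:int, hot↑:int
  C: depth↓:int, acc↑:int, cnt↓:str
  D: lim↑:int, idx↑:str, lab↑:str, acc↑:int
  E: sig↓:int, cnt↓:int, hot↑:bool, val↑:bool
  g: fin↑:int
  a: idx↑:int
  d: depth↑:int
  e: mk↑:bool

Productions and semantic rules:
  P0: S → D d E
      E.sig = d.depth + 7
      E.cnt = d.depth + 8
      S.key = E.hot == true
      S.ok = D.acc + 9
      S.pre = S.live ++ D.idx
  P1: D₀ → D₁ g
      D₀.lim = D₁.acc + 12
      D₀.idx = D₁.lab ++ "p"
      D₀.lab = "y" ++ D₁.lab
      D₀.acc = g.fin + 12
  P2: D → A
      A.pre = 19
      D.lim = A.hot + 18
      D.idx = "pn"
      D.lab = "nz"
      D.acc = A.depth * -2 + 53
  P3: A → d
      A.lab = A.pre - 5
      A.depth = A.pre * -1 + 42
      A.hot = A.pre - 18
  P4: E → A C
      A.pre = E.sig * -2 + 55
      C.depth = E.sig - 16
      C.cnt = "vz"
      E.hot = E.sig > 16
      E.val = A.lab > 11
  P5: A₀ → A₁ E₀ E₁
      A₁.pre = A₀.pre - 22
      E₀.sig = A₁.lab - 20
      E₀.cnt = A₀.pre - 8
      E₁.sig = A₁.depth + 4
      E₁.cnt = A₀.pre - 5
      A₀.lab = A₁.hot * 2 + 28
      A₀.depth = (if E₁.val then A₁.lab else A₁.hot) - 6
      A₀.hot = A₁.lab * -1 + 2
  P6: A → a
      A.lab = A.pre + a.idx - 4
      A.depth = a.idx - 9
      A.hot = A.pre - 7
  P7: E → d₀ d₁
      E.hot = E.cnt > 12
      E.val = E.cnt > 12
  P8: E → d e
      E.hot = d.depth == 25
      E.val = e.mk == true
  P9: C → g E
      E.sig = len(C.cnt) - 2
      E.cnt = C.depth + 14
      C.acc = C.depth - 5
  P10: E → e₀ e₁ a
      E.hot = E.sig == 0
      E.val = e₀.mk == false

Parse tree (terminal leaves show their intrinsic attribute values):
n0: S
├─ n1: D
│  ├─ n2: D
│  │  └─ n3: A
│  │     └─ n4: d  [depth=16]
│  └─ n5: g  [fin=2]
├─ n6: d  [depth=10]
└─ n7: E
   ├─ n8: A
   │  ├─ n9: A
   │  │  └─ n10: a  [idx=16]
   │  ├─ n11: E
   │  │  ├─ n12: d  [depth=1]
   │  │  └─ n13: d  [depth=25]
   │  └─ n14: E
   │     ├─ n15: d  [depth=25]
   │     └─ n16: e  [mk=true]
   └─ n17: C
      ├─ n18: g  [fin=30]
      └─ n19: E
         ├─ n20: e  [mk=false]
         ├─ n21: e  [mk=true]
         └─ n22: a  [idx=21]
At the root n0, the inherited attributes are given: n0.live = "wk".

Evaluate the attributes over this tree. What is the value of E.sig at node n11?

1. n0.live = "wk"  [given at root]
2. n3.pre = 19  [19]
3. n4.depth = 16  [terminal]
4. n3.lab = 14  [A.pre - 5]
5. n3.depth = 23  [A.pre * -1 + 42]
6. n3.hot = 1  [A.pre - 18]
7. n2.lim = 19  [A.hot + 18]
8. n2.idx = "pn"  ["pn"]
9. n2.lab = "nz"  ["nz"]
10. n2.acc = 7  [A.depth * -2 + 53]
11. n5.fin = 2  [terminal]
12. n1.lim = 19  [D₁.acc + 12]
13. n1.idx = "nzp"  [D₁.lab ++ "p"]
14. n1.lab = "ynz"  ["y" ++ D₁.lab]
15. n1.acc = 14  [g.fin + 12]
16. n6.depth = 10  [terminal]
17. n7.sig = 17  [d.depth + 7]
18. n7.cnt = 18  [d.depth + 8]
19. n8.pre = 21  [E.sig * -2 + 55]
20. n9.pre = -1  [A₀.pre - 22]
21. n10.idx = 16  [terminal]
22. n9.lab = 11  [A.pre + a.idx - 4]
23. n9.depth = 7  [a.idx - 9]
24. n9.hot = -8  [A.pre - 7]
25. n11.sig = -9  [A₁.lab - 20]
26. n11.cnt = 13  [A₀.pre - 8]
27. n12.depth = 1  [terminal]
28. n13.depth = 25  [terminal]
29. n11.hot = true  [E.cnt > 12]
30. n11.val = true  [E.cnt > 12]
31. n14.sig = 11  [A₁.depth + 4]
32. n14.cnt = 16  [A₀.pre - 5]
33. n15.depth = 25  [terminal]
34. n16.mk = true  [terminal]
35. n14.hot = true  [d.depth == 25]
36. n14.val = true  [e.mk == true]
37. n8.lab = 12  [A₁.hot * 2 + 28]
38. n8.depth = 5  [(if E₁.val then A₁.lab else A₁.hot) - 6]
39. n8.hot = -9  [A₁.lab * -1 + 2]
40. n17.depth = 1  [E.sig - 16]
41. n17.cnt = "vz"  ["vz"]
42. n18.fin = 30  [terminal]
43. n19.sig = 0  [len(C.cnt) - 2]
44. n19.cnt = 15  [C.depth + 14]
45. n20.mk = false  [terminal]
46. n21.mk = true  [terminal]
47. n22.idx = 21  [terminal]
48. n19.hot = true  [E.sig == 0]
49. n19.val = true  [e₀.mk == false]
50. n17.acc = -4  [C.depth - 5]
51. n7.hot = true  [E.sig > 16]
52. n7.val = true  [A.lab > 11]
53. n0.key = true  [E.hot == true]
54. n0.ok = 23  [D.acc + 9]
55. n0.pre = "wknzp"  [S.live ++ D.idx]

-9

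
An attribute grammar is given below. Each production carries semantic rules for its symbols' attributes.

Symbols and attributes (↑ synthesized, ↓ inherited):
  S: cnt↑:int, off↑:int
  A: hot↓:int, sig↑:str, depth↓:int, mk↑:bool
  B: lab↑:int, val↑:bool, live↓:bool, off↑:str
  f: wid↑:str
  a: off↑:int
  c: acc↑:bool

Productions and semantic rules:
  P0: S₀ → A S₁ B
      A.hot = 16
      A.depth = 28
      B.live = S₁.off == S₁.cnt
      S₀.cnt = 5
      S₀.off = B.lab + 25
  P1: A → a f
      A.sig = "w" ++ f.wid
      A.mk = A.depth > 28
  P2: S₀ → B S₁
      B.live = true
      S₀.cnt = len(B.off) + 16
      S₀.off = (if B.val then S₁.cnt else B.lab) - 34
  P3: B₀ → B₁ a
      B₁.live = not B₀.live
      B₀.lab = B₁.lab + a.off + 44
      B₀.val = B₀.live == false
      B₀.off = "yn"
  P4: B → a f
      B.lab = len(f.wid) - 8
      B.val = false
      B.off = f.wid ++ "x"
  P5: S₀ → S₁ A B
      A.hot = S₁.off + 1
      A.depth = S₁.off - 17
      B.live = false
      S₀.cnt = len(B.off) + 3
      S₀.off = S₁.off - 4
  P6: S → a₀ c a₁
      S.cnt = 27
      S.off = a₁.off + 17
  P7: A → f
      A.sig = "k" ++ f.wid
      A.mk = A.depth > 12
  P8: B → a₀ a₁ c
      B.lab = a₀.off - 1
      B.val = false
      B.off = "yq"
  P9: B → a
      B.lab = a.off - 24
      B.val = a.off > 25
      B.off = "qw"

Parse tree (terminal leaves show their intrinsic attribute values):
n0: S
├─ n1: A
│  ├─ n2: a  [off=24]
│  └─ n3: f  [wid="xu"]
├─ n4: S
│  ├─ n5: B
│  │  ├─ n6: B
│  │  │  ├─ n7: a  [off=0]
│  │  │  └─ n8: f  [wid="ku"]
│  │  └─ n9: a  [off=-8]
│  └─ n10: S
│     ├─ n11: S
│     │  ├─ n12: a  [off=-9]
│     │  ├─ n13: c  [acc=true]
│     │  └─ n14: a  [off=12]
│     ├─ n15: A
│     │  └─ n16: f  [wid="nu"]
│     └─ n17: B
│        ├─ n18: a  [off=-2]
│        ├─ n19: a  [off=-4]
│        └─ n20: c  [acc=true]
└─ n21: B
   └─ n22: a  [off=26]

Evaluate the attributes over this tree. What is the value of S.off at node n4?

1. n1.hot = 16  [16]
2. n1.depth = 28  [28]
3. n2.off = 24  [terminal]
4. n3.wid = "xu"  [terminal]
5. n1.sig = "wxu"  ["w" ++ f.wid]
6. n1.mk = false  [A.depth > 28]
7. n5.live = true  [true]
8. n6.live = false  [not B₀.live]
9. n7.off = 0  [terminal]
10. n8.wid = "ku"  [terminal]
11. n6.lab = -6  [len(f.wid) - 8]
12. n6.val = false  [false]
13. n6.off = "kux"  [f.wid ++ "x"]
14. n9.off = -8  [terminal]
15. n5.lab = 30  [B₁.lab + a.off + 44]
16. n5.val = false  [B₀.live == false]
17. n5.off = "yn"  ["yn"]
18. n12.off = -9  [terminal]
19. n13.acc = true  [terminal]
20. n14.off = 12  [terminal]
21. n11.cnt = 27  [27]
22. n11.off = 29  [a₁.off + 17]
23. n15.hot = 30  [S₁.off + 1]
24. n15.depth = 12  [S₁.off - 17]
25. n16.wid = "nu"  [terminal]
26. n15.sig = "knu"  ["k" ++ f.wid]
27. n15.mk = false  [A.depth > 12]
28. n17.live = false  [false]
29. n18.off = -2  [terminal]
30. n19.off = -4  [terminal]
31. n20.acc = true  [terminal]
32. n17.lab = -3  [a₀.off - 1]
33. n17.val = false  [false]
34. n17.off = "yq"  ["yq"]
35. n10.cnt = 5  [len(B.off) + 3]
36. n10.off = 25  [S₁.off - 4]
37. n4.cnt = 18  [len(B.off) + 16]
38. n4.off = -4  [(if B.val then S₁.cnt else B.lab) - 34]
39. n21.live = false  [S₁.off == S₁.cnt]
40. n22.off = 26  [terminal]
41. n21.lab = 2  [a.off - 24]
42. n21.val = true  [a.off > 25]
43. n21.off = "qw"  ["qw"]
44. n0.cnt = 5  [5]
45. n0.off = 27  [B.lab + 25]

-4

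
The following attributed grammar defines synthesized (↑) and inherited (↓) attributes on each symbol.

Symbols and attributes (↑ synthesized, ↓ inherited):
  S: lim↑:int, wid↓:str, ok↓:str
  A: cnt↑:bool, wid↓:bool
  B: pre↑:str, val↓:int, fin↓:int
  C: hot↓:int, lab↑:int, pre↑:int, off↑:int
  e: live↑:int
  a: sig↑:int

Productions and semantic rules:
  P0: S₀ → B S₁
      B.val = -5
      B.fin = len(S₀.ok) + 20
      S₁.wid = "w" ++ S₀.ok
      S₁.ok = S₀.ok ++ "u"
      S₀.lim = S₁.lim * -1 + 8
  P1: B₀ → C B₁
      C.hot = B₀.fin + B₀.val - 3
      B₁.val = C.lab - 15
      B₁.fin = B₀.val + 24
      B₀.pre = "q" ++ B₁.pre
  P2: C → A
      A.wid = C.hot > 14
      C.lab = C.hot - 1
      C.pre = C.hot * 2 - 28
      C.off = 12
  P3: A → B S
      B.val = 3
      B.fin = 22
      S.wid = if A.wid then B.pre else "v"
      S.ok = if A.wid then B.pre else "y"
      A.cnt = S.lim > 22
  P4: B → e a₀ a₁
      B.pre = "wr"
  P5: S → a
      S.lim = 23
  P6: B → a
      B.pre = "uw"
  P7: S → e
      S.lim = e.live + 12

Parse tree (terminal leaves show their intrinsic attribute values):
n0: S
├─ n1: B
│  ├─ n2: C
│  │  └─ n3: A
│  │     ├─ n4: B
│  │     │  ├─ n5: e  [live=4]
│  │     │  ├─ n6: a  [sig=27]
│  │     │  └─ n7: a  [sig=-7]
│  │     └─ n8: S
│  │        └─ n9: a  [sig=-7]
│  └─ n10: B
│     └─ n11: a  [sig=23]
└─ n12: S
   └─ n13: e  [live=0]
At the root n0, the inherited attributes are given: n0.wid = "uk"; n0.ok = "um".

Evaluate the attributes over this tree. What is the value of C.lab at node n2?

1. n0.wid = "uk"  [given at root]
2. n0.ok = "um"  [given at root]
3. n1.val = -5  [-5]
4. n1.fin = 22  [len(S₀.ok) + 20]
5. n2.hot = 14  [B₀.fin + B₀.val - 3]
6. n3.wid = false  [C.hot > 14]
7. n4.val = 3  [3]
8. n4.fin = 22  [22]
9. n5.live = 4  [terminal]
10. n6.sig = 27  [terminal]
11. n7.sig = -7  [terminal]
12. n4.pre = "wr"  ["wr"]
13. n8.wid = "v"  [if A.wid then B.pre else "v"]
14. n8.ok = "y"  [if A.wid then B.pre else "y"]
15. n9.sig = -7  [terminal]
16. n8.lim = 23  [23]
17. n3.cnt = true  [S.lim > 22]
18. n2.lab = 13  [C.hot - 1]
19. n2.pre = 0  [C.hot * 2 - 28]
20. n2.off = 12  [12]
21. n10.val = -2  [C.lab - 15]
22. n10.fin = 19  [B₀.val + 24]
23. n11.sig = 23  [terminal]
24. n10.pre = "uw"  ["uw"]
25. n1.pre = "quw"  ["q" ++ B₁.pre]
26. n12.wid = "wum"  ["w" ++ S₀.ok]
27. n12.ok = "umu"  [S₀.ok ++ "u"]
28. n13.live = 0  [terminal]
29. n12.lim = 12  [e.live + 12]
30. n0.lim = -4  [S₁.lim * -1 + 8]

13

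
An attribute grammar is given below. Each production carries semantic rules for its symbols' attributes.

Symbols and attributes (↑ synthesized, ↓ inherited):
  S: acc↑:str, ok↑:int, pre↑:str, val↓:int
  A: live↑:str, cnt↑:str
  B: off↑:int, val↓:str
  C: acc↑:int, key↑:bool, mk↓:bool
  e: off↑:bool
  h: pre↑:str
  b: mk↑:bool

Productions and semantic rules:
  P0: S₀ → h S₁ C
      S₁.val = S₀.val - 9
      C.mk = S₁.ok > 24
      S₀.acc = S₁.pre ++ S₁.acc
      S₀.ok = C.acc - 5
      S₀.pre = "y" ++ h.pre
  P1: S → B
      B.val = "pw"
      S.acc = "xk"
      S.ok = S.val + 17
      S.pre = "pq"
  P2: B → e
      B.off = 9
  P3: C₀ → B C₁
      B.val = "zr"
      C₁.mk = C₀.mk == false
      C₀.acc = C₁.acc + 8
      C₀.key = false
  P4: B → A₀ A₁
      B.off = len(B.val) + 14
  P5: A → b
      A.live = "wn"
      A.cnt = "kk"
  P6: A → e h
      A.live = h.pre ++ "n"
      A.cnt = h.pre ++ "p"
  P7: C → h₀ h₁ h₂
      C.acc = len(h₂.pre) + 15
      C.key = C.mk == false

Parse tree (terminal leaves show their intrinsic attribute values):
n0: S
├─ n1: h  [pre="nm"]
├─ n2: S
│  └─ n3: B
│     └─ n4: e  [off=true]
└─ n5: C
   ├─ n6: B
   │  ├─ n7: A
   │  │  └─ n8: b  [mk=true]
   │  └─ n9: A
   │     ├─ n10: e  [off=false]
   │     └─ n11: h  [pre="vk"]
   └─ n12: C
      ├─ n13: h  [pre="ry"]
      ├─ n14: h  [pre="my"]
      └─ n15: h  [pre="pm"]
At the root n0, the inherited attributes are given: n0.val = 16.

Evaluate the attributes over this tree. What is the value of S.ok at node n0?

1. n0.val = 16  [given at root]
2. n1.pre = "nm"  [terminal]
3. n2.val = 7  [S₀.val - 9]
4. n3.val = "pw"  ["pw"]
5. n4.off = true  [terminal]
6. n3.off = 9  [9]
7. n2.acc = "xk"  ["xk"]
8. n2.ok = 24  [S.val + 17]
9. n2.pre = "pq"  ["pq"]
10. n5.mk = false  [S₁.ok > 24]
11. n6.val = "zr"  ["zr"]
12. n8.mk = true  [terminal]
13. n7.live = "wn"  ["wn"]
14. n7.cnt = "kk"  ["kk"]
15. n10.off = false  [terminal]
16. n11.pre = "vk"  [terminal]
17. n9.live = "vkn"  [h.pre ++ "n"]
18. n9.cnt = "vkp"  [h.pre ++ "p"]
19. n6.off = 16  [len(B.val) + 14]
20. n12.mk = true  [C₀.mk == false]
21. n13.pre = "ry"  [terminal]
22. n14.pre = "my"  [terminal]
23. n15.pre = "pm"  [terminal]
24. n12.acc = 17  [len(h₂.pre) + 15]
25. n12.key = false  [C.mk == false]
26. n5.acc = 25  [C₁.acc + 8]
27. n5.key = false  [false]
28. n0.acc = "pqxk"  [S₁.pre ++ S₁.acc]
29. n0.ok = 20  [C.acc - 5]
30. n0.pre = "ynm"  ["y" ++ h.pre]

20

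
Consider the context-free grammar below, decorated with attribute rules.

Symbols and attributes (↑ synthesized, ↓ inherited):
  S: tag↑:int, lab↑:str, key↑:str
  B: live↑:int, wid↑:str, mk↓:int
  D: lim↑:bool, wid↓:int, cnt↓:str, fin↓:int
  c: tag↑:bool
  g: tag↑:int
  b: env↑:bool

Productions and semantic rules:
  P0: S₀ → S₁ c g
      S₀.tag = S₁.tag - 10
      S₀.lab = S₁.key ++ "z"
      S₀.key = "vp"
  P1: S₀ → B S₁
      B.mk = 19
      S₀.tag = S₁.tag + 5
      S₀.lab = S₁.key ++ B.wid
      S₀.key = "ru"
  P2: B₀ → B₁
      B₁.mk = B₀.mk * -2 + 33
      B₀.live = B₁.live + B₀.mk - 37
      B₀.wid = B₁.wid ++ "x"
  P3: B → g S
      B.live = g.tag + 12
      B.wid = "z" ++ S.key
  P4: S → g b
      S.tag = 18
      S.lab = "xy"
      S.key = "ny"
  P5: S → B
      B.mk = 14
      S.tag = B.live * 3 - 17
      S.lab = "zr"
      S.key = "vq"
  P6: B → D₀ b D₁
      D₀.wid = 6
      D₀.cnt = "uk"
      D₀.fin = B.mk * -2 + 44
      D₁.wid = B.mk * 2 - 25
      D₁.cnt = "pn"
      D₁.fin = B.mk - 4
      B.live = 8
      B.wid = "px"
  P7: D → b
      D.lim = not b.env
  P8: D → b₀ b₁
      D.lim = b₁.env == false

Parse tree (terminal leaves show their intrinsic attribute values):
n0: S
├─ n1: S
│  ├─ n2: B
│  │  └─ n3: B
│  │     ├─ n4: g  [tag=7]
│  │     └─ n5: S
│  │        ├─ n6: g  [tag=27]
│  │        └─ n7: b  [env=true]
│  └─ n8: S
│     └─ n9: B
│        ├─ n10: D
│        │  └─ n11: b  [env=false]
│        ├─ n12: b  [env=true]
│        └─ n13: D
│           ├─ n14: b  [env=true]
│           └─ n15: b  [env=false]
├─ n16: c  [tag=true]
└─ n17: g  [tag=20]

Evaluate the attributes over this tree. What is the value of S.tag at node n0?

1. n2.mk = 19  [19]
2. n3.mk = -5  [B₀.mk * -2 + 33]
3. n4.tag = 7  [terminal]
4. n6.tag = 27  [terminal]
5. n7.env = true  [terminal]
6. n5.tag = 18  [18]
7. n5.lab = "xy"  ["xy"]
8. n5.key = "ny"  ["ny"]
9. n3.live = 19  [g.tag + 12]
10. n3.wid = "zny"  ["z" ++ S.key]
11. n2.live = 1  [B₁.live + B₀.mk - 37]
12. n2.wid = "znyx"  [B₁.wid ++ "x"]
13. n9.mk = 14  [14]
14. n10.wid = 6  [6]
15. n10.cnt = "uk"  ["uk"]
16. n10.fin = 16  [B.mk * -2 + 44]
17. n11.env = false  [terminal]
18. n10.lim = true  [not b.env]
19. n12.env = true  [terminal]
20. n13.wid = 3  [B.mk * 2 - 25]
21. n13.cnt = "pn"  ["pn"]
22. n13.fin = 10  [B.mk - 4]
23. n14.env = true  [terminal]
24. n15.env = false  [terminal]
25. n13.lim = true  [b₁.env == false]
26. n9.live = 8  [8]
27. n9.wid = "px"  ["px"]
28. n8.tag = 7  [B.live * 3 - 17]
29. n8.lab = "zr"  ["zr"]
30. n8.key = "vq"  ["vq"]
31. n1.tag = 12  [S₁.tag + 5]
32. n1.lab = "vqznyx"  [S₁.key ++ B.wid]
33. n1.key = "ru"  ["ru"]
34. n16.tag = true  [terminal]
35. n17.tag = 20  [terminal]
36. n0.tag = 2  [S₁.tag - 10]
37. n0.lab = "ruz"  [S₁.key ++ "z"]
38. n0.key = "vp"  ["vp"]

2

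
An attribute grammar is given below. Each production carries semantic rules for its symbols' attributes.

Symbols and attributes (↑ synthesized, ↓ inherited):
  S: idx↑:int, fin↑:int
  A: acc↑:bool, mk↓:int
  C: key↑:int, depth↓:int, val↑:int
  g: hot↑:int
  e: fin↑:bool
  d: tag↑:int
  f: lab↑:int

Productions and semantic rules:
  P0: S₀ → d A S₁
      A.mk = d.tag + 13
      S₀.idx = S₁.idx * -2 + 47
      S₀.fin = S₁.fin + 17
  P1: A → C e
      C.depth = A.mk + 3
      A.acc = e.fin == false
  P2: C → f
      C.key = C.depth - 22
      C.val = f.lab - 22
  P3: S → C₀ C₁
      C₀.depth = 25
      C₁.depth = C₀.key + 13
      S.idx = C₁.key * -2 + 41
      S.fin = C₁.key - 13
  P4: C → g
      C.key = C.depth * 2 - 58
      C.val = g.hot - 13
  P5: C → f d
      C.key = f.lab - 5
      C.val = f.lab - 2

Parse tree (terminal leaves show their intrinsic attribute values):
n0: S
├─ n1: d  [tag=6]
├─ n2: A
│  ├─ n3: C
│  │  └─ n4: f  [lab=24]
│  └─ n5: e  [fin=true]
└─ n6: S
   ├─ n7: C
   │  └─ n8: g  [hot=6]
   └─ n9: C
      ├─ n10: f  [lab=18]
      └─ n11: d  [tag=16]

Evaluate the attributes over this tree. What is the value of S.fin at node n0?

17

1. n1.tag = 6  [terminal]
2. n2.mk = 19  [d.tag + 13]
3. n3.depth = 22  [A.mk + 3]
4. n4.lab = 24  [terminal]
5. n3.key = 0  [C.depth - 22]
6. n3.val = 2  [f.lab - 22]
7. n5.fin = true  [terminal]
8. n2.acc = false  [e.fin == false]
9. n7.depth = 25  [25]
10. n8.hot = 6  [terminal]
11. n7.key = -8  [C.depth * 2 - 58]
12. n7.val = -7  [g.hot - 13]
13. n9.depth = 5  [C₀.key + 13]
14. n10.lab = 18  [terminal]
15. n11.tag = 16  [terminal]
16. n9.key = 13  [f.lab - 5]
17. n9.val = 16  [f.lab - 2]
18. n6.idx = 15  [C₁.key * -2 + 41]
19. n6.fin = 0  [C₁.key - 13]
20. n0.idx = 17  [S₁.idx * -2 + 47]
21. n0.fin = 17  [S₁.fin + 17]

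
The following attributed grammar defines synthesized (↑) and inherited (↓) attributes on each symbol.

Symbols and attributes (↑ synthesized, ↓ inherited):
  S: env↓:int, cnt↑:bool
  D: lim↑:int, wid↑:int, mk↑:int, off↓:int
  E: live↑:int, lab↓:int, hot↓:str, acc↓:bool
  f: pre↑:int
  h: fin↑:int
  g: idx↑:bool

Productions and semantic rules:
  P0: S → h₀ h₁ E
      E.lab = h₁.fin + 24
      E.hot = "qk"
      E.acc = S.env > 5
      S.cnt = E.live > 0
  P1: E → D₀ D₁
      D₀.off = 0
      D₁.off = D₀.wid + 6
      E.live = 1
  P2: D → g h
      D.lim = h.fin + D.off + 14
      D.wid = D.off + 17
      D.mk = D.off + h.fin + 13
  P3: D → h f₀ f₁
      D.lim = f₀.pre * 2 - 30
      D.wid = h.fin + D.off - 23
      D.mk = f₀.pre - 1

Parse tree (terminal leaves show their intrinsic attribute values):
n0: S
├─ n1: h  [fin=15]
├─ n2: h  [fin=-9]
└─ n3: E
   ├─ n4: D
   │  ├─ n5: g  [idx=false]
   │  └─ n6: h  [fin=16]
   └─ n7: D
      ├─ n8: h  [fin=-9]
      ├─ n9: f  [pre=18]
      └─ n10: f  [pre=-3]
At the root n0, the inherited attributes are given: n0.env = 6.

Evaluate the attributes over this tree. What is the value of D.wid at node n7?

1. n0.env = 6  [given at root]
2. n1.fin = 15  [terminal]
3. n2.fin = -9  [terminal]
4. n3.lab = 15  [h₁.fin + 24]
5. n3.hot = "qk"  ["qk"]
6. n3.acc = true  [S.env > 5]
7. n4.off = 0  [0]
8. n5.idx = false  [terminal]
9. n6.fin = 16  [terminal]
10. n4.lim = 30  [h.fin + D.off + 14]
11. n4.wid = 17  [D.off + 17]
12. n4.mk = 29  [D.off + h.fin + 13]
13. n7.off = 23  [D₀.wid + 6]
14. n8.fin = -9  [terminal]
15. n9.pre = 18  [terminal]
16. n10.pre = -3  [terminal]
17. n7.lim = 6  [f₀.pre * 2 - 30]
18. n7.wid = -9  [h.fin + D.off - 23]
19. n7.mk = 17  [f₀.pre - 1]
20. n3.live = 1  [1]
21. n0.cnt = true  [E.live > 0]

-9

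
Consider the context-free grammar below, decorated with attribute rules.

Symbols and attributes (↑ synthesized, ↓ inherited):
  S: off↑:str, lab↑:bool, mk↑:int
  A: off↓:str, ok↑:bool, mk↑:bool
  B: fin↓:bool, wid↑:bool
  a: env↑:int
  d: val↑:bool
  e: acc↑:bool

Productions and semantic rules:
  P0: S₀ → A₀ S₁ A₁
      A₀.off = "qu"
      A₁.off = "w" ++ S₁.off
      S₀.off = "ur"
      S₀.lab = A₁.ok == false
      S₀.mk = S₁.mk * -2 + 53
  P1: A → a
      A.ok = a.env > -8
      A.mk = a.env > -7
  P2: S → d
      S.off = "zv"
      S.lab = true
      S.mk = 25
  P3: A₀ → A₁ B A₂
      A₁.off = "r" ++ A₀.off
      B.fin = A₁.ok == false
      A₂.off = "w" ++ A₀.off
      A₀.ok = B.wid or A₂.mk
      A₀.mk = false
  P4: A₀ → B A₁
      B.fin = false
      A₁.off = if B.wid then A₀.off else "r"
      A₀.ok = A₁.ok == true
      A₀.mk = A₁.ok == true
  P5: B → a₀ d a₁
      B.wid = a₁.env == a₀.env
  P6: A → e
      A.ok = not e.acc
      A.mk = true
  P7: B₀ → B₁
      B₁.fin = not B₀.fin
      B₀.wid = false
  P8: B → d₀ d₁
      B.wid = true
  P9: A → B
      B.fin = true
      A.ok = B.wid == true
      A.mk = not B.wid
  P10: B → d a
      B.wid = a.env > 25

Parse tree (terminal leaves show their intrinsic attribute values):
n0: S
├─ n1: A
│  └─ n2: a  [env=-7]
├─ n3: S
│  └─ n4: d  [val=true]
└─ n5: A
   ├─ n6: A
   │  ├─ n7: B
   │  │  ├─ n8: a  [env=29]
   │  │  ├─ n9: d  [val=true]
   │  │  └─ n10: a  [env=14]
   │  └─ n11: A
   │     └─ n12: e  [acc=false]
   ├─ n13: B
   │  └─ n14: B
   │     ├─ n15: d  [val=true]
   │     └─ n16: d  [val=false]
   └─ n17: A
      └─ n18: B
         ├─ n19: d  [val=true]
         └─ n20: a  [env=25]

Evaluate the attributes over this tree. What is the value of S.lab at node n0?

1. n1.off = "qu"  ["qu"]
2. n2.env = -7  [terminal]
3. n1.ok = true  [a.env > -8]
4. n1.mk = false  [a.env > -7]
5. n4.val = true  [terminal]
6. n3.off = "zv"  ["zv"]
7. n3.lab = true  [true]
8. n3.mk = 25  [25]
9. n5.off = "wzv"  ["w" ++ S₁.off]
10. n6.off = "rwzv"  ["r" ++ A₀.off]
11. n7.fin = false  [false]
12. n8.env = 29  [terminal]
13. n9.val = true  [terminal]
14. n10.env = 14  [terminal]
15. n7.wid = false  [a₁.env == a₀.env]
16. n11.off = "r"  [if B.wid then A₀.off else "r"]
17. n12.acc = false  [terminal]
18. n11.ok = true  [not e.acc]
19. n11.mk = true  [true]
20. n6.ok = true  [A₁.ok == true]
21. n6.mk = true  [A₁.ok == true]
22. n13.fin = false  [A₁.ok == false]
23. n14.fin = true  [not B₀.fin]
24. n15.val = true  [terminal]
25. n16.val = false  [terminal]
26. n14.wid = true  [true]
27. n13.wid = false  [false]
28. n17.off = "wwzv"  ["w" ++ A₀.off]
29. n18.fin = true  [true]
30. n19.val = true  [terminal]
31. n20.env = 25  [terminal]
32. n18.wid = false  [a.env > 25]
33. n17.ok = false  [B.wid == true]
34. n17.mk = true  [not B.wid]
35. n5.ok = true  [B.wid or A₂.mk]
36. n5.mk = false  [false]
37. n0.off = "ur"  ["ur"]
38. n0.lab = false  [A₁.ok == false]
39. n0.mk = 3  [S₁.mk * -2 + 53]

false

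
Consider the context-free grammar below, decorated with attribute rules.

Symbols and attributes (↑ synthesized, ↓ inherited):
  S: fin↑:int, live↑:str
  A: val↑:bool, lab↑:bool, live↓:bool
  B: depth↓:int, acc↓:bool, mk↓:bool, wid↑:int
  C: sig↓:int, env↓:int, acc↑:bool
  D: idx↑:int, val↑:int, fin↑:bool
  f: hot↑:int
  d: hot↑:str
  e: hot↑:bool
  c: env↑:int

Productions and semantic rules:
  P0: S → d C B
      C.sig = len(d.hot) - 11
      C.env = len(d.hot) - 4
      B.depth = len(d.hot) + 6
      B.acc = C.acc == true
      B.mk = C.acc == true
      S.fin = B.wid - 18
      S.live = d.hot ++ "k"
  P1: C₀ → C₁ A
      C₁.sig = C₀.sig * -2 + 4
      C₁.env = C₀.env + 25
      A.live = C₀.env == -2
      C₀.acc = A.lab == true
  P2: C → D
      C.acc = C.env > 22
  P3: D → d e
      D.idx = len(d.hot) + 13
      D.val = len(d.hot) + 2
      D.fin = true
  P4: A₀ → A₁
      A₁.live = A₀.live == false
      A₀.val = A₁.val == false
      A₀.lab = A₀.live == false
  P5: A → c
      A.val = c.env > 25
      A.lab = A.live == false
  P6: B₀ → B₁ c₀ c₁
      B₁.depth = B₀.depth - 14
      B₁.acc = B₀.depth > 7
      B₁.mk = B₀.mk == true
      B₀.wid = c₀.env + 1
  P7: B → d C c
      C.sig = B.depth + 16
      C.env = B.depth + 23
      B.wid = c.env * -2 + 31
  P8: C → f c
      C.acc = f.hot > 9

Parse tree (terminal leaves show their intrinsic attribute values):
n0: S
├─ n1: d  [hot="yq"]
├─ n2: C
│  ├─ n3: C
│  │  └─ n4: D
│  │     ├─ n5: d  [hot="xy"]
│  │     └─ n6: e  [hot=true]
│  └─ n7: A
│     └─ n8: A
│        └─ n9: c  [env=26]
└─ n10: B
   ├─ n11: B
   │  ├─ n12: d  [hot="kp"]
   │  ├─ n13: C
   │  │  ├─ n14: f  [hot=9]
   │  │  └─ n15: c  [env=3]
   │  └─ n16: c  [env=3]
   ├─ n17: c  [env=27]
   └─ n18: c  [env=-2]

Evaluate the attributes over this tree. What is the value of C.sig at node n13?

10

1. n1.hot = "yq"  [terminal]
2. n2.sig = -9  [len(d.hot) - 11]
3. n2.env = -2  [len(d.hot) - 4]
4. n3.sig = 22  [C₀.sig * -2 + 4]
5. n3.env = 23  [C₀.env + 25]
6. n5.hot = "xy"  [terminal]
7. n6.hot = true  [terminal]
8. n4.idx = 15  [len(d.hot) + 13]
9. n4.val = 4  [len(d.hot) + 2]
10. n4.fin = true  [true]
11. n3.acc = true  [C.env > 22]
12. n7.live = true  [C₀.env == -2]
13. n8.live = false  [A₀.live == false]
14. n9.env = 26  [terminal]
15. n8.val = true  [c.env > 25]
16. n8.lab = true  [A.live == false]
17. n7.val = false  [A₁.val == false]
18. n7.lab = false  [A₀.live == false]
19. n2.acc = false  [A.lab == true]
20. n10.depth = 8  [len(d.hot) + 6]
21. n10.acc = false  [C.acc == true]
22. n10.mk = false  [C.acc == true]
23. n11.depth = -6  [B₀.depth - 14]
24. n11.acc = true  [B₀.depth > 7]
25. n11.mk = false  [B₀.mk == true]
26. n12.hot = "kp"  [terminal]
27. n13.sig = 10  [B.depth + 16]
28. n13.env = 17  [B.depth + 23]
29. n14.hot = 9  [terminal]
30. n15.env = 3  [terminal]
31. n13.acc = false  [f.hot > 9]
32. n16.env = 3  [terminal]
33. n11.wid = 25  [c.env * -2 + 31]
34. n17.env = 27  [terminal]
35. n18.env = -2  [terminal]
36. n10.wid = 28  [c₀.env + 1]
37. n0.fin = 10  [B.wid - 18]
38. n0.live = "yqk"  [d.hot ++ "k"]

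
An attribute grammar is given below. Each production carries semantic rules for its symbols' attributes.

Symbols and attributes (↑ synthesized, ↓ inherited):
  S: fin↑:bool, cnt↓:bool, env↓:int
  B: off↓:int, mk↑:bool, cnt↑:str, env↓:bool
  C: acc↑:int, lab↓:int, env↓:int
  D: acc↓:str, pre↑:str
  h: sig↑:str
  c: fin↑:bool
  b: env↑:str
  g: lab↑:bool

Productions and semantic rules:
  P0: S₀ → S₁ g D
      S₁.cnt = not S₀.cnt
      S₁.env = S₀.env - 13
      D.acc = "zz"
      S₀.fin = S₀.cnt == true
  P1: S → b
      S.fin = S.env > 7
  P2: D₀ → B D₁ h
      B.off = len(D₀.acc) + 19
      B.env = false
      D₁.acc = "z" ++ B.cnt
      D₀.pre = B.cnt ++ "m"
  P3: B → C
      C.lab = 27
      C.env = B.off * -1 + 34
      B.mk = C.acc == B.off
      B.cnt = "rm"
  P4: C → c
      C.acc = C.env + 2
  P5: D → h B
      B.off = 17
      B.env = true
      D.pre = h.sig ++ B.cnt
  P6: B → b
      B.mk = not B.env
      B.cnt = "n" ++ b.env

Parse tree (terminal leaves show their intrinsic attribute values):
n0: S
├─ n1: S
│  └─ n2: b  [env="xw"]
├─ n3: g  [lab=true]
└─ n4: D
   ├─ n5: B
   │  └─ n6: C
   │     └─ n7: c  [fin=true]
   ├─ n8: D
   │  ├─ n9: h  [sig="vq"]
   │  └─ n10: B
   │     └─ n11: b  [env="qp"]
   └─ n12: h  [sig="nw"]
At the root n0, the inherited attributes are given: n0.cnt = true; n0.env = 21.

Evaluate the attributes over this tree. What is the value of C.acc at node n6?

15

1. n0.cnt = true  [given at root]
2. n0.env = 21  [given at root]
3. n1.cnt = false  [not S₀.cnt]
4. n1.env = 8  [S₀.env - 13]
5. n2.env = "xw"  [terminal]
6. n1.fin = true  [S.env > 7]
7. n3.lab = true  [terminal]
8. n4.acc = "zz"  ["zz"]
9. n5.off = 21  [len(D₀.acc) + 19]
10. n5.env = false  [false]
11. n6.lab = 27  [27]
12. n6.env = 13  [B.off * -1 + 34]
13. n7.fin = true  [terminal]
14. n6.acc = 15  [C.env + 2]
15. n5.mk = false  [C.acc == B.off]
16. n5.cnt = "rm"  ["rm"]
17. n8.acc = "zrm"  ["z" ++ B.cnt]
18. n9.sig = "vq"  [terminal]
19. n10.off = 17  [17]
20. n10.env = true  [true]
21. n11.env = "qp"  [terminal]
22. n10.mk = false  [not B.env]
23. n10.cnt = "nqp"  ["n" ++ b.env]
24. n8.pre = "vqnqp"  [h.sig ++ B.cnt]
25. n12.sig = "nw"  [terminal]
26. n4.pre = "rmm"  [B.cnt ++ "m"]
27. n0.fin = true  [S₀.cnt == true]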